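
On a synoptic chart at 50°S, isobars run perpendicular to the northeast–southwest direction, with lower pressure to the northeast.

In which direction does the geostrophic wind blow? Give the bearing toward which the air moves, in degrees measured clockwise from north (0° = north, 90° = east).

315°

The pressure-gradient force points toward the northeast (bearing 045°).
Geostrophic balance: in the Southern Hemisphere the Coriolis force deflects motion to the left, so the geostrophic wind blows 90° to the left of the pressure-gradient force (low pressure on the right).
Rotating 045° by 90° counterclockwise gives 315° — the wind blows toward the northwest.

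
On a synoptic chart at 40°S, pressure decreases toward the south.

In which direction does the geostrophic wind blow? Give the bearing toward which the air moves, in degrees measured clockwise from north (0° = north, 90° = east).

090°

The pressure-gradient force points toward the south (bearing 180°).
Geostrophic balance: in the Southern Hemisphere the Coriolis force deflects motion to the left, so the geostrophic wind blows 90° to the left of the pressure-gradient force (low pressure on the right).
Rotating 180° by 90° counterclockwise gives 090° — the wind blows toward the east.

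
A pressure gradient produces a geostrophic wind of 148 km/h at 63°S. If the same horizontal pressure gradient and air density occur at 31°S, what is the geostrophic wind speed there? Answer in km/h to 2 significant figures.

260 km/h

With the same pressure gradient and density, V_g ∝ 1/f ∝ 1/sin φ.
V₂ = V₁ · sin φ₁ / sin φ₂ = 148 × sin 63° / sin 31°
V₂ = 148 × 0.8910/0.5150 = 260 km/h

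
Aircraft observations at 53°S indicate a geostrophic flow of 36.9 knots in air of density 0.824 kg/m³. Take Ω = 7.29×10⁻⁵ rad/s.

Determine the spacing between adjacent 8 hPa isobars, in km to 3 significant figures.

Coriolis parameter at 53°S:
f = 2Ω sin φ = 2 × 7.29×10⁻⁵ × sin 53° = 1.16×10⁻⁴ s⁻¹
Wind speed in SI: 36.9 knots = 19.0 m/s
Geostrophic balance rearranged: |∂P/∂n| = f ρ V_g
|∂P/∂n| = 1.16×10⁻⁴ × 0.824 × 19.0 = 1.82×10⁻³ Pa/m
Isobar spacing: Δn = ΔP/|∂P/∂n| = 800 Pa / 1.82×10⁻³ Pa/m = 439230 m ≈ 439 km

439 km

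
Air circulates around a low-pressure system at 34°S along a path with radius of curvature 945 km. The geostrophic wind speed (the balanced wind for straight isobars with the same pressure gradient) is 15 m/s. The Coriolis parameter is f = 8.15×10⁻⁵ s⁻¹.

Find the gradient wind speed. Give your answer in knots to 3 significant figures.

25.0 knots

Around a low, centrifugal force acts outward with Coriolis, so pressure-gradient force balances both:
(1/ρ)|∂P/∂n| = fV + V²/R  →  V² + fR·V − fR·V_g = 0
With fR = 8.15×10⁻⁵ × 945×10³ m = 77.0 m/s:
V = [−fR + √((fR)² + 4 fR V_g)]/2 = [−77.0 + √(77.0² + 4×77.0×15)]/2 = 12.9 m/s
Subgeostrophic (V < V_g = 15 m/s), as expected around a low.
Converting: 12.9 m/s × 1.944 = 25.0 knots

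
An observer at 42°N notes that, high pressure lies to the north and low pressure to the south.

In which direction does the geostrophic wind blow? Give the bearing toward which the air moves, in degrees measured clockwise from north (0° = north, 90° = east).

The pressure-gradient force points toward the south (bearing 180°).
Geostrophic balance: in the Northern Hemisphere the Coriolis force deflects motion to the right, so the geostrophic wind blows 90° to the right of the pressure-gradient force (low pressure on the left).
Rotating 180° by 90° clockwise gives 270° — the wind blows toward the west.

270°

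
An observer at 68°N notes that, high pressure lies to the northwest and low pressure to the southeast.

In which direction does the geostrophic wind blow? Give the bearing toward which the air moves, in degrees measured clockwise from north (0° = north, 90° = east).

225°

The pressure-gradient force points toward the southeast (bearing 135°).
Geostrophic balance: in the Northern Hemisphere the Coriolis force deflects motion to the right, so the geostrophic wind blows 90° to the right of the pressure-gradient force (low pressure on the left).
Rotating 135° by 90° clockwise gives 225° — the wind blows toward the southwest.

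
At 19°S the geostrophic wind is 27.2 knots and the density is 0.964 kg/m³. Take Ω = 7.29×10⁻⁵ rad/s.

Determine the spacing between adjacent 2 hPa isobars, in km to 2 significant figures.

Coriolis parameter at 19°S:
f = 2Ω sin φ = 2 × 7.29×10⁻⁵ × sin 19° = 4.75×10⁻⁵ s⁻¹
Wind speed in SI: 27.2 knots = 14.0 m/s
Geostrophic balance rearranged: |∂P/∂n| = f ρ V_g
|∂P/∂n| = 4.75×10⁻⁵ × 0.964 × 14.0 = 6.40×10⁻⁴ Pa/m
Isobar spacing: Δn = ΔP/|∂P/∂n| = 200 Pa / 6.40×10⁻⁴ Pa/m = 312354 m ≈ 310 km

310 km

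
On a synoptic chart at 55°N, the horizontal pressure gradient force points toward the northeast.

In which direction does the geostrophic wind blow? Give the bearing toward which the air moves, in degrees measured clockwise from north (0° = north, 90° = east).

The pressure-gradient force points toward the northeast (bearing 045°).
Geostrophic balance: in the Northern Hemisphere the Coriolis force deflects motion to the right, so the geostrophic wind blows 90° to the right of the pressure-gradient force (low pressure on the left).
Rotating 045° by 90° clockwise gives 135° — the wind blows toward the southeast.

135°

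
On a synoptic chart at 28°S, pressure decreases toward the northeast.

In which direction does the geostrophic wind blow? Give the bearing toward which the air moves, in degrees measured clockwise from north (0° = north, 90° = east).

The pressure-gradient force points toward the northeast (bearing 045°).
Geostrophic balance: in the Southern Hemisphere the Coriolis force deflects motion to the left, so the geostrophic wind blows 90° to the left of the pressure-gradient force (low pressure on the right).
Rotating 045° by 90° counterclockwise gives 315° — the wind blows toward the northwest.

315°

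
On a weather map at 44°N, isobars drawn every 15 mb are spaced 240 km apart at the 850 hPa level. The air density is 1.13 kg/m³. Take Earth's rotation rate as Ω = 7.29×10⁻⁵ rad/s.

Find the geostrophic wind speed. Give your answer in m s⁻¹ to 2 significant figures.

Coriolis parameter at 44°N:
f = 2Ω sin φ = 2 × 7.29×10⁻⁵ × sin 44° = 1.01×10⁻⁴ s⁻¹
Pressure gradient: |∂P/∂n| = 1500 Pa / 240000 m = 6.25×10⁻³ Pa/m
Geostrophic balance (pressure-gradient force = Coriolis force):
V_g = (1/(fρ)) |∂P/∂n| = 6.25×10⁻³ / (1.01×10⁻⁴ × 1.13) = 54.6 m/s

55 m s⁻¹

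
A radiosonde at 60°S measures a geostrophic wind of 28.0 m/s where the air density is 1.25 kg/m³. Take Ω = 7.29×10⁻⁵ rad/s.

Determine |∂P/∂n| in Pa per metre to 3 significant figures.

Coriolis parameter at 60°S:
f = 2Ω sin φ = 2 × 7.29×10⁻⁵ × sin 60° = 1.26×10⁻⁴ s⁻¹
Geostrophic balance rearranged: |∂P/∂n| = f ρ V_g
|∂P/∂n| = 1.26×10⁻⁴ × 1.25 × 28.0 = 4.42×10⁻³ Pa/m

4.42×10⁻³ Pa/m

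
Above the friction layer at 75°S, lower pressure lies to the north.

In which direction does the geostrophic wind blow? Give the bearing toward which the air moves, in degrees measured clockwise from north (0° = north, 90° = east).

The pressure-gradient force points toward the north (bearing 000°).
Geostrophic balance: in the Southern Hemisphere the Coriolis force deflects motion to the left, so the geostrophic wind blows 90° to the left of the pressure-gradient force (low pressure on the right).
Rotating 000° by 90° counterclockwise gives 270° — the wind blows toward the west.

270°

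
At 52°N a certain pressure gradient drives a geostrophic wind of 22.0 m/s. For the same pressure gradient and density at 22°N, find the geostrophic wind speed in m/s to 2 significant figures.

46 m/s

With the same pressure gradient and density, V_g ∝ 1/f ∝ 1/sin φ.
V₂ = V₁ · sin φ₁ / sin φ₂ = 22.0 × sin 52° / sin 22°
V₂ = 22.0 × 0.7880/0.3746 = 46 m/s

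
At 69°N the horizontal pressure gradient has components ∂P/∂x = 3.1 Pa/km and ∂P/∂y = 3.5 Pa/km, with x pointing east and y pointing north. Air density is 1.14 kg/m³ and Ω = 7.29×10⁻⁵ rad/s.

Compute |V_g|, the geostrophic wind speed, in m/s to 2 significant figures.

Coriolis parameter at 69°N:
f = 2Ω sin φ = 2 × 7.29×10⁻⁵ × sin 69° = 1.36×10⁻⁴ s⁻¹
Component geostrophic relations (x east, y north):
u_g = −(1/(fρ)) ∂P/∂y,  v_g = (1/(fρ)) ∂P/∂x
u_g = −(3.5×10⁻³)/(1.36×10⁻⁴ × 1.14) = −22.6 m/s;  v_g = (3.1×10⁻³)/(1.36×10⁻⁴ × 1.14) = 20.0 m/s
|V_g| = √(u_g² + v_g²) = 30.1 m/s

30 m/s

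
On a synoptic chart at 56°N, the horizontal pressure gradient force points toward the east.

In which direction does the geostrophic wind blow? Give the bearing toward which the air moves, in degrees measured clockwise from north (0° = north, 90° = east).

180°

The pressure-gradient force points toward the east (bearing 090°).
Geostrophic balance: in the Northern Hemisphere the Coriolis force deflects motion to the right, so the geostrophic wind blows 90° to the right of the pressure-gradient force (low pressure on the left).
Rotating 090° by 90° clockwise gives 180° — the wind blows toward the south.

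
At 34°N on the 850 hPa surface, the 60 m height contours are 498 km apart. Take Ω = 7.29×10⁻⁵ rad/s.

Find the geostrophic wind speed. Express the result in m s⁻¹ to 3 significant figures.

Coriolis parameter at 34°N:
f = 2Ω sin φ = 2 × 7.29×10⁻⁵ × sin 34° = 8.15×10⁻⁵ s⁻¹
Height gradient: |∂Z/∂n| = 60 m / 498000 m = 1.20×10⁻⁴
On a pressure surface, geostrophic balance gives V_g = (g/f)|∂Z/∂n|:
V_g = 9.81 × 1.20×10⁻⁴ / 8.15×10⁻⁵ = 14.5 m/s

14.5 m s⁻¹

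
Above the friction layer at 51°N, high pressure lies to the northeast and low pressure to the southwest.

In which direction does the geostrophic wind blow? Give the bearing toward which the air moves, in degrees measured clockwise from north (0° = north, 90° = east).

The pressure-gradient force points toward the southwest (bearing 225°).
Geostrophic balance: in the Northern Hemisphere the Coriolis force deflects motion to the right, so the geostrophic wind blows 90° to the right of the pressure-gradient force (low pressure on the left).
Rotating 225° by 90° clockwise gives 315° — the wind blows toward the northwest.

315°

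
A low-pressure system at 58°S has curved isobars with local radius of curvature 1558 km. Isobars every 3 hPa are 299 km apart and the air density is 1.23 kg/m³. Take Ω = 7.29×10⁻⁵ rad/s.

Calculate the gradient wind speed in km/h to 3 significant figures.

Coriolis parameter at 58°S:
f = 2Ω sin φ = 2 × 7.29×10⁻⁵ × sin 58° = 1.24×10⁻⁴ s⁻¹
Pressure gradient: |∂P/∂n| = 300 Pa / 299000 m = 1.00×10⁻³ Pa/m
Geostrophic speed: V_g = |∂P/∂n|/(fρ) = 1.00×10⁻³/(1.24×10⁻⁴ × 1.23) = 6.60 m/s
Around a low, centrifugal force acts outward with Coriolis, so pressure-gradient force balances both:
(1/ρ)|∂P/∂n| = fV + V²/R  →  V² + fR·V − fR·V_g = 0
With fR = 1.24×10⁻⁴ × 1558×10³ m = 193 m/s:
V = [−fR + √((fR)² + 4 fR V_g)]/2 = [−193 + √(193² + 4×193×6.6)]/2 = 6.39 m/s
Subgeostrophic (V < V_g = 6.6 m/s), as expected around a low.
Converting: 6.39 m/s × 3.6 = 23.0 km/h

23.0 km/h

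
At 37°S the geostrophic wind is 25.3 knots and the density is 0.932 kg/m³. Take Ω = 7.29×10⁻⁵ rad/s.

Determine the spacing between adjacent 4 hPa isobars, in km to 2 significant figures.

380 km

Coriolis parameter at 37°S:
f = 2Ω sin φ = 2 × 7.29×10⁻⁵ × sin 37° = 8.77×10⁻⁵ s⁻¹
Wind speed in SI: 25.3 knots = 13.0 m/s
Geostrophic balance rearranged: |∂P/∂n| = f ρ V_g
|∂P/∂n| = 8.77×10⁻⁵ × 0.932 × 13.0 = 1.06×10⁻³ Pa/m
Isobar spacing: Δn = ΔP/|∂P/∂n| = 400 Pa / 1.06×10⁻³ Pa/m = 375807 m ≈ 380 km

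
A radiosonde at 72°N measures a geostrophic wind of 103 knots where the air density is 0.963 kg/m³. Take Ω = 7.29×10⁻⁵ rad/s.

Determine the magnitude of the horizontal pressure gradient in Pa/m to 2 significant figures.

Coriolis parameter at 72°N:
f = 2Ω sin φ = 2 × 7.29×10⁻⁵ × sin 72° = 1.39×10⁻⁴ s⁻¹
Wind speed in SI: 103 knots = 53.0 m/s
Geostrophic balance rearranged: |∂P/∂n| = f ρ V_g
|∂P/∂n| = 1.39×10⁻⁴ × 0.963 × 53.0 = 7.08×10⁻³ Pa/m

7.1×10⁻³ Pa/m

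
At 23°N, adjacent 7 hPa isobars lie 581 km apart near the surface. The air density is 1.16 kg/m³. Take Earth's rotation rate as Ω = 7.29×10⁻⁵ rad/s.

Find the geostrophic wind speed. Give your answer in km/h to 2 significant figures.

66 km/h

Coriolis parameter at 23°N:
f = 2Ω sin φ = 2 × 7.29×10⁻⁵ × sin 23° = 5.70×10⁻⁵ s⁻¹
Pressure gradient: |∂P/∂n| = 700 Pa / 581000 m = 1.20×10⁻³ Pa/m
Geostrophic balance (pressure-gradient force = Coriolis force):
V_g = (1/(fρ)) |∂P/∂n| = 1.20×10⁻³ / (5.70×10⁻⁵ × 1.16) = 18.2 m/s
Converting: 18.2 m/s × 3.6 = 66 km/h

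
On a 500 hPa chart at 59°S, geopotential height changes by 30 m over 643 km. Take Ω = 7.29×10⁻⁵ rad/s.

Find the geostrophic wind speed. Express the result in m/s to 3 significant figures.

3.66 m/s

Coriolis parameter at 59°S:
f = 2Ω sin φ = 2 × 7.29×10⁻⁵ × sin 59° = 1.25×10⁻⁴ s⁻¹
Height gradient: |∂Z/∂n| = 30 m / 643000 m = 4.67×10⁻⁵
On a pressure surface, geostrophic balance gives V_g = (g/f)|∂Z/∂n|:
V_g = 9.81 × 4.67×10⁻⁵ / 1.25×10⁻⁴ = 3.66 m/s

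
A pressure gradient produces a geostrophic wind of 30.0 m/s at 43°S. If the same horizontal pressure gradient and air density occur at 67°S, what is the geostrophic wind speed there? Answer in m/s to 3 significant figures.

With the same pressure gradient and density, V_g ∝ 1/f ∝ 1/sin φ.
V₂ = V₁ · sin φ₁ / sin φ₂ = 30.0 × sin 43° / sin 67°
V₂ = 30.0 × 0.6820/0.9205 = 22.2 m/s

22.2 m/s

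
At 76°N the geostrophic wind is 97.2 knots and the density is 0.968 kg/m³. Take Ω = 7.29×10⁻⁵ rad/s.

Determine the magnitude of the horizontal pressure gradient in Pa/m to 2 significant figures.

6.8×10⁻³ Pa/m

Coriolis parameter at 76°N:
f = 2Ω sin φ = 2 × 7.29×10⁻⁵ × sin 76° = 1.41×10⁻⁴ s⁻¹
Wind speed in SI: 97.2 knots = 50.0 m/s
Geostrophic balance rearranged: |∂P/∂n| = f ρ V_g
|∂P/∂n| = 1.41×10⁻⁴ × 0.968 × 50.0 = 6.85×10⁻³ Pa/m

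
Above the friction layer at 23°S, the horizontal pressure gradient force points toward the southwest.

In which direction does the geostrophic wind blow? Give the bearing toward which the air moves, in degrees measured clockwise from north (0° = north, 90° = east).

135°

The pressure-gradient force points toward the southwest (bearing 225°).
Geostrophic balance: in the Southern Hemisphere the Coriolis force deflects motion to the left, so the geostrophic wind blows 90° to the left of the pressure-gradient force (low pressure on the right).
Rotating 225° by 90° counterclockwise gives 135° — the wind blows toward the southeast.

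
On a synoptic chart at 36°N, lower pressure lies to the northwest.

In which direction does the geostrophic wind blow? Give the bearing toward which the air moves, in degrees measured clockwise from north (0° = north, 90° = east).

045°

The pressure-gradient force points toward the northwest (bearing 315°).
Geostrophic balance: in the Northern Hemisphere the Coriolis force deflects motion to the right, so the geostrophic wind blows 90° to the right of the pressure-gradient force (low pressure on the left).
Rotating 315° by 90° clockwise gives 045° — the wind blows toward the northeast.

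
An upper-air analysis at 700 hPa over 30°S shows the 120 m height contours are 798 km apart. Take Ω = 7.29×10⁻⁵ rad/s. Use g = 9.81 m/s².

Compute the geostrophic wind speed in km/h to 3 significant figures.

72.8 km/h

Coriolis parameter at 30°S:
f = 2Ω sin φ = 2 × 7.29×10⁻⁵ × sin 30° = 7.29×10⁻⁵ s⁻¹
Height gradient: |∂Z/∂n| = 120 m / 798000 m = 1.50×10⁻⁴
On a pressure surface, geostrophic balance gives V_g = (g/f)|∂Z/∂n|:
V_g = 9.81 × 1.50×10⁻⁴ / 7.29×10⁻⁵ = 20.2 m/s
Converting: 20.2 m/s × 3.6 = 72.8 km/h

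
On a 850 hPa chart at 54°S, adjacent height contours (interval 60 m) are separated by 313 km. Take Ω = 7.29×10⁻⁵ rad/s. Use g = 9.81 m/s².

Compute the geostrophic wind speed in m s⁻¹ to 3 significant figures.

15.9 m s⁻¹

Coriolis parameter at 54°S:
f = 2Ω sin φ = 2 × 7.29×10⁻⁵ × sin 54° = 1.18×10⁻⁴ s⁻¹
Height gradient: |∂Z/∂n| = 60 m / 313000 m = 1.92×10⁻⁴
On a pressure surface, geostrophic balance gives V_g = (g/f)|∂Z/∂n|:
V_g = 9.81 × 1.92×10⁻⁴ / 1.18×10⁻⁴ = 15.9 m/s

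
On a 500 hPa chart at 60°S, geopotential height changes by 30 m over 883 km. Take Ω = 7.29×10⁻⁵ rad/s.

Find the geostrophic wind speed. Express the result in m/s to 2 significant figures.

Coriolis parameter at 60°S:
f = 2Ω sin φ = 2 × 7.29×10⁻⁵ × sin 60° = 1.26×10⁻⁴ s⁻¹
Height gradient: |∂Z/∂n| = 30 m / 883000 m = 3.40×10⁻⁵
On a pressure surface, geostrophic balance gives V_g = (g/f)|∂Z/∂n|:
V_g = 9.81 × 3.40×10⁻⁵ / 1.26×10⁻⁴ = 2.64 m/s

2.6 m/s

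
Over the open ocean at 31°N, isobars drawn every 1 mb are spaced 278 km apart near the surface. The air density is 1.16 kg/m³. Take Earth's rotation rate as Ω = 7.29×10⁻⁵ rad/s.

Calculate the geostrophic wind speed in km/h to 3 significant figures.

14.9 km/h

Coriolis parameter at 31°N:
f = 2Ω sin φ = 2 × 7.29×10⁻⁵ × sin 31° = 7.51×10⁻⁵ s⁻¹
Pressure gradient: |∂P/∂n| = 100 Pa / 278000 m = 3.60×10⁻⁴ Pa/m
Geostrophic balance (pressure-gradient force = Coriolis force):
V_g = (1/(fρ)) |∂P/∂n| = 3.60×10⁻⁴ / (7.51×10⁻⁵ × 1.16) = 4.13 m/s
Converting: 4.13 m/s × 3.6 = 14.9 km/h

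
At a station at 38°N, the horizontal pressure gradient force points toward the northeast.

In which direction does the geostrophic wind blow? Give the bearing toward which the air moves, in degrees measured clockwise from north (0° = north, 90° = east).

The pressure-gradient force points toward the northeast (bearing 045°).
Geostrophic balance: in the Northern Hemisphere the Coriolis force deflects motion to the right, so the geostrophic wind blows 90° to the right of the pressure-gradient force (low pressure on the left).
Rotating 045° by 90° clockwise gives 135° — the wind blows toward the southeast.

135°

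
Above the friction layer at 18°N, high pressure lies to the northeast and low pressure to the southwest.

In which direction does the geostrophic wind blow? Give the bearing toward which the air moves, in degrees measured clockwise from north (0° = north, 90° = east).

315°

The pressure-gradient force points toward the southwest (bearing 225°).
Geostrophic balance: in the Northern Hemisphere the Coriolis force deflects motion to the right, so the geostrophic wind blows 90° to the right of the pressure-gradient force (low pressure on the left).
Rotating 225° by 90° clockwise gives 315° — the wind blows toward the northwest.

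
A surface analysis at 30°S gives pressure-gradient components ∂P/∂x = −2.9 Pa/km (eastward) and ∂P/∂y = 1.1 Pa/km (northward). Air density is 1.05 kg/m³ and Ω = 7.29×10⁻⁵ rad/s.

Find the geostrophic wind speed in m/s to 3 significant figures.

40.5 m/s

Coriolis parameter at 30°S:
f = 2Ω sin φ = 2 × 7.29×10⁻⁵ × sin 30° = 7.29×10⁻⁵ s⁻¹
In the Southern Hemisphere f is negative: f = −7.29×10⁻⁵ s⁻¹.
Component geostrophic relations (x east, y north):
u_g = −(1/(fρ)) ∂P/∂y,  v_g = (1/(fρ)) ∂P/∂x
u_g = −(1.1×10⁻³)/(−7.29×10⁻⁵ × 1.05) = 14.4 m/s;  v_g = (−2.9×10⁻³)/(−7.29×10⁻⁵ × 1.05) = 37.9 m/s
|V_g| = √(u_g² + v_g²) = 40.5 m/s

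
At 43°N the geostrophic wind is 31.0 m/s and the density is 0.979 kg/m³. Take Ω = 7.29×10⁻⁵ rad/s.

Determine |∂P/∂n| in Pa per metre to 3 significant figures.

Coriolis parameter at 43°N:
f = 2Ω sin φ = 2 × 7.29×10⁻⁵ × sin 43° = 9.94×10⁻⁵ s⁻¹
Geostrophic balance rearranged: |∂P/∂n| = f ρ V_g
|∂P/∂n| = 9.94×10⁻⁵ × 0.979 × 31.0 = 3.02×10⁻³ Pa/m

3.02×10⁻³ Pa/m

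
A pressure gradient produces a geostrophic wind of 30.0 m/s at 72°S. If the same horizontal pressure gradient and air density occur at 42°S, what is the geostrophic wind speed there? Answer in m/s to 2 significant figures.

With the same pressure gradient and density, V_g ∝ 1/f ∝ 1/sin φ.
V₂ = V₁ · sin φ₁ / sin φ₂ = 30.0 × sin 72° / sin 42°
V₂ = 30.0 × 0.9511/0.6691 = 43 m/s

43 m/s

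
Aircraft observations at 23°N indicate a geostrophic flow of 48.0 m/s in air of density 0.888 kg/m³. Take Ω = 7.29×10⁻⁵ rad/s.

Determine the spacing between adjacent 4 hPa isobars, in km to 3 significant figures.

Coriolis parameter at 23°N:
f = 2Ω sin φ = 2 × 7.29×10⁻⁵ × sin 23° = 5.70×10⁻⁵ s⁻¹
Geostrophic balance rearranged: |∂P/∂n| = f ρ V_g
|∂P/∂n| = 5.70×10⁻⁵ × 0.888 × 48.0 = 2.43×10⁻³ Pa/m
Isobar spacing: Δn = ΔP/|∂P/∂n| = 400 Pa / 2.43×10⁻³ Pa/m = 164729 m ≈ 165 km

165 km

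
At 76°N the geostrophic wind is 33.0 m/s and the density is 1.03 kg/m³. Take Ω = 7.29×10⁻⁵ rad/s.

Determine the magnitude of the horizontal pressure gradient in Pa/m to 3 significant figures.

4.81×10⁻³ Pa/m

Coriolis parameter at 76°N:
f = 2Ω sin φ = 2 × 7.29×10⁻⁵ × sin 76° = 1.41×10⁻⁴ s⁻¹
Geostrophic balance rearranged: |∂P/∂n| = f ρ V_g
|∂P/∂n| = 1.41×10⁻⁴ × 1.03 × 33.0 = 4.81×10⁻³ Pa/m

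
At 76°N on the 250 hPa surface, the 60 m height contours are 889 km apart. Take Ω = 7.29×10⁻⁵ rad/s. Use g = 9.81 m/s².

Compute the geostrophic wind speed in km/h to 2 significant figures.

Coriolis parameter at 76°N:
f = 2Ω sin φ = 2 × 7.29×10⁻⁵ × sin 76° = 1.41×10⁻⁴ s⁻¹
Height gradient: |∂Z/∂n| = 60 m / 889000 m = 6.75×10⁻⁵
On a pressure surface, geostrophic balance gives V_g = (g/f)|∂Z/∂n|:
V_g = 9.81 × 6.75×10⁻⁵ / 1.41×10⁻⁴ = 4.68 m/s
Converting: 4.68 m/s × 3.6 = 17 km/h

17 km/h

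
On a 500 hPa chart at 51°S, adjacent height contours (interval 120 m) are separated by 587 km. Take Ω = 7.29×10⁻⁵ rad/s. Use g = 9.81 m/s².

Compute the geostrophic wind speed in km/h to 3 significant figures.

Coriolis parameter at 51°S:
f = 2Ω sin φ = 2 × 7.29×10⁻⁵ × sin 51° = 1.13×10⁻⁴ s⁻¹
Height gradient: |∂Z/∂n| = 120 m / 587000 m = 2.04×10⁻⁴
On a pressure surface, geostrophic balance gives V_g = (g/f)|∂Z/∂n|:
V_g = 9.81 × 2.04×10⁻⁴ / 1.13×10⁻⁴ = 17.7 m/s
Converting: 17.7 m/s × 3.6 = 63.7 km/h

63.7 km/h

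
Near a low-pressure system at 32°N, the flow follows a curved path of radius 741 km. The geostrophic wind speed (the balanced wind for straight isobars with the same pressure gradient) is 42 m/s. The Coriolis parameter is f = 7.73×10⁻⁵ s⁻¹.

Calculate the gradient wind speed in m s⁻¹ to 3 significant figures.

28.2 m s⁻¹

Around a low, centrifugal force acts outward with Coriolis, so pressure-gradient force balances both:
(1/ρ)|∂P/∂n| = fV + V²/R  →  V² + fR·V − fR·V_g = 0
With fR = 7.73×10⁻⁵ × 741×10³ m = 57.3 m/s:
V = [−fR + √((fR)² + 4 fR V_g)]/2 = [−57.3 + √(57.3² + 4×57.3×42)]/2 = 28.2 m/s
Subgeostrophic (V < V_g = 42 m/s), as expected around a low.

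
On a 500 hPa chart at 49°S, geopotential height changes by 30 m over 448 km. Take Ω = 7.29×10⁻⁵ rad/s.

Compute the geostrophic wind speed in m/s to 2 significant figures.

Coriolis parameter at 49°S:
f = 2Ω sin φ = 2 × 7.29×10⁻⁵ × sin 49° = 1.10×10⁻⁴ s⁻¹
Height gradient: |∂Z/∂n| = 30 m / 448000 m = 6.70×10⁻⁵
On a pressure surface, geostrophic balance gives V_g = (g/f)|∂Z/∂n|:
V_g = 9.81 × 6.70×10⁻⁵ / 1.10×10⁻⁴ = 5.97 m/s

6.0 m/s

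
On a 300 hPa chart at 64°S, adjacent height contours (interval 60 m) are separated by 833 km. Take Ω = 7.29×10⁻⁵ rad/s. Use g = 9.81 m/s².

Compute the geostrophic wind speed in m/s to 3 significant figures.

Coriolis parameter at 64°S:
f = 2Ω sin φ = 2 × 7.29×10⁻⁵ × sin 64° = 1.31×10⁻⁴ s⁻¹
Height gradient: |∂Z/∂n| = 60 m / 833000 m = 7.20×10⁻⁵
On a pressure surface, geostrophic balance gives V_g = (g/f)|∂Z/∂n|:
V_g = 9.81 × 7.20×10⁻⁵ / 1.31×10⁻⁴ = 5.39 m/s

5.39 m/s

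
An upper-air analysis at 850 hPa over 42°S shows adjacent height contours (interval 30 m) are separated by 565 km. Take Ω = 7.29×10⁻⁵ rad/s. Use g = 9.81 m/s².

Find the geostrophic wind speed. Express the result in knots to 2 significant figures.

10 knots

Coriolis parameter at 42°S:
f = 2Ω sin φ = 2 × 7.29×10⁻⁵ × sin 42° = 9.76×10⁻⁵ s⁻¹
Height gradient: |∂Z/∂n| = 30 m / 565000 m = 5.31×10⁻⁵
On a pressure surface, geostrophic balance gives V_g = (g/f)|∂Z/∂n|:
V_g = 9.81 × 5.31×10⁻⁵ / 9.76×10⁻⁵ = 5.34 m/s
Converting: 5.34 m/s × 1.944 = 10 knots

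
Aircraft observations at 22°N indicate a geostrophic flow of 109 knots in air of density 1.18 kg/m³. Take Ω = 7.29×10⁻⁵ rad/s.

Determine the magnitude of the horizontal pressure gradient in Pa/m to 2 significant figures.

3.6×10⁻³ Pa/m

Coriolis parameter at 22°N:
f = 2Ω sin φ = 2 × 7.29×10⁻⁵ × sin 22° = 5.46×10⁻⁵ s⁻¹
Wind speed in SI: 109 knots = 56.1 m/s
Geostrophic balance rearranged: |∂P/∂n| = f ρ V_g
|∂P/∂n| = 5.46×10⁻⁵ × 1.18 × 56.1 = 3.61×10⁻³ Pa/m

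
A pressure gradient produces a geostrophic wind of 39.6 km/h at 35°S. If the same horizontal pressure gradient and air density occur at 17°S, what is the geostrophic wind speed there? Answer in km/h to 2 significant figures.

78 km/h

With the same pressure gradient and density, V_g ∝ 1/f ∝ 1/sin φ.
V₂ = V₁ · sin φ₁ / sin φ₂ = 39.6 × sin 35° / sin 17°
V₂ = 39.6 × 0.5736/0.2924 = 78 km/h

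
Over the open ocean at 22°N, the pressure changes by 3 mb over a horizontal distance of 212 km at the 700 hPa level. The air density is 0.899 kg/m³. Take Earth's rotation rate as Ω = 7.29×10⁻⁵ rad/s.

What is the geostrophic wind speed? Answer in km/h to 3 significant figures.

104 km/h

Coriolis parameter at 22°N:
f = 2Ω sin φ = 2 × 7.29×10⁻⁵ × sin 22° = 5.46×10⁻⁵ s⁻¹
Pressure gradient: |∂P/∂n| = 300 Pa / 212000 m = 1.42×10⁻³ Pa/m
Geostrophic balance (pressure-gradient force = Coriolis force):
V_g = (1/(fρ)) |∂P/∂n| = 1.42×10⁻³ / (5.46×10⁻⁵ × 0.899) = 28.8 m/s
Converting: 28.8 m/s × 3.6 = 104 km/h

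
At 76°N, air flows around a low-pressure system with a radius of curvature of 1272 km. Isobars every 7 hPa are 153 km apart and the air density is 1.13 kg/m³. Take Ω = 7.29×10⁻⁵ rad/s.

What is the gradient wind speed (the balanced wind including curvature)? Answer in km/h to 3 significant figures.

Coriolis parameter at 76°N:
f = 2Ω sin φ = 2 × 7.29×10⁻⁵ × sin 76° = 1.41×10⁻⁴ s⁻¹
Pressure gradient: |∂P/∂n| = 700 Pa / 153000 m = 4.58×10⁻³ Pa/m
Geostrophic speed: V_g = |∂P/∂n|/(fρ) = 4.58×10⁻³/(1.41×10⁻⁴ × 1.13) = 28.6 m/s
Around a low, centrifugal force acts outward with Coriolis, so pressure-gradient force balances both:
(1/ρ)|∂P/∂n| = fV + V²/R  →  V² + fR·V − fR·V_g = 0
With fR = 1.41×10⁻⁴ × 1272×10³ m = 180 m/s:
V = [−fR + √((fR)² + 4 fR V_g)]/2 = [−180 + √(180² + 4×180×28.6)]/2 = 25.1 m/s
Subgeostrophic (V < V_g = 28.6 m/s), as expected around a low.
Converting: 25.1 m/s × 3.6 = 90.4 km/h

90.4 km/h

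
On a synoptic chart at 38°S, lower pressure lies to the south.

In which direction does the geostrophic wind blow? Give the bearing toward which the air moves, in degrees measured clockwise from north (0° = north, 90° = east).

090°

The pressure-gradient force points toward the south (bearing 180°).
Geostrophic balance: in the Southern Hemisphere the Coriolis force deflects motion to the left, so the geostrophic wind blows 90° to the left of the pressure-gradient force (low pressure on the right).
Rotating 180° by 90° counterclockwise gives 090° — the wind blows toward the east.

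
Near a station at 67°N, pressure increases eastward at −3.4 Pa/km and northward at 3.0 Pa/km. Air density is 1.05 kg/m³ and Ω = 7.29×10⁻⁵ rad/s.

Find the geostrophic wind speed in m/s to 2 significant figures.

Coriolis parameter at 67°N:
f = 2Ω sin φ = 2 × 7.29×10⁻⁵ × sin 67° = 1.34×10⁻⁴ s⁻¹
Component geostrophic relations (x east, y north):
u_g = −(1/(fρ)) ∂P/∂y,  v_g = (1/(fρ)) ∂P/∂x
u_g = −(3.0×10⁻³)/(1.34×10⁻⁴ × 1.05) = −21.3 m/s;  v_g = (−3.4×10⁻³)/(1.34×10⁻⁴ × 1.05) = −24.1 m/s
|V_g| = √(u_g² + v_g²) = 32.2 m/s

32 m/s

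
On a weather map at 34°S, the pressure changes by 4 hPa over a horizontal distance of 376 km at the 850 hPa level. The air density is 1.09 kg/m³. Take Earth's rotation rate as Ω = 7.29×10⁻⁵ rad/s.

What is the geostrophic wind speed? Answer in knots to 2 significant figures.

23 knots

Coriolis parameter at 34°S:
f = 2Ω sin φ = 2 × 7.29×10⁻⁵ × sin 34° = 8.15×10⁻⁵ s⁻¹
Pressure gradient: |∂P/∂n| = 400 Pa / 376000 m = 1.06×10⁻³ Pa/m
Geostrophic balance (pressure-gradient force = Coriolis force):
V_g = (1/(fρ)) |∂P/∂n| = 1.06×10⁻³ / (8.15×10⁻⁵ × 1.09) = 12.0 m/s
Converting: 12.0 m/s × 1.944 = 23 knots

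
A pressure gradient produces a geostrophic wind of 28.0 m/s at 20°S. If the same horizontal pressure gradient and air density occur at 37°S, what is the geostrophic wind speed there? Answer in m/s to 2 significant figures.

With the same pressure gradient and density, V_g ∝ 1/f ∝ 1/sin φ.
V₂ = V₁ · sin φ₁ / sin φ₂ = 28.0 × sin 20° / sin 37°
V₂ = 28.0 × 0.3420/0.6018 = 16 m/s

16 m/s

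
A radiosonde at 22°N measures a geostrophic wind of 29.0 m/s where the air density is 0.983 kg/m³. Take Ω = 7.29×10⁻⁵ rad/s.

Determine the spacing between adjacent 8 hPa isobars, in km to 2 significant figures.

Coriolis parameter at 22°N:
f = 2Ω sin φ = 2 × 7.29×10⁻⁵ × sin 22° = 5.46×10⁻⁵ s⁻¹
Geostrophic balance rearranged: |∂P/∂n| = f ρ V_g
|∂P/∂n| = 5.46×10⁻⁵ × 0.983 × 29.0 = 1.56×10⁻³ Pa/m
Isobar spacing: Δn = ΔP/|∂P/∂n| = 800 Pa / 1.56×10⁻³ Pa/m = 513814 m ≈ 510 km

510 km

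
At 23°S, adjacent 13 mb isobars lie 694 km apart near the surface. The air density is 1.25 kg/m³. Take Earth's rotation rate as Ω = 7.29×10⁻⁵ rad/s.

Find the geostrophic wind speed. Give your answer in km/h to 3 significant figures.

94.7 km/h

Coriolis parameter at 23°S:
f = 2Ω sin φ = 2 × 7.29×10⁻⁵ × sin 23° = 5.70×10⁻⁵ s⁻¹
Pressure gradient: |∂P/∂n| = 1300 Pa / 694000 m = 1.87×10⁻³ Pa/m
Geostrophic balance (pressure-gradient force = Coriolis force):
V_g = (1/(fρ)) |∂P/∂n| = 1.87×10⁻³ / (5.70×10⁻⁵ × 1.25) = 26.3 m/s
Converting: 26.3 m/s × 3.6 = 94.7 km/h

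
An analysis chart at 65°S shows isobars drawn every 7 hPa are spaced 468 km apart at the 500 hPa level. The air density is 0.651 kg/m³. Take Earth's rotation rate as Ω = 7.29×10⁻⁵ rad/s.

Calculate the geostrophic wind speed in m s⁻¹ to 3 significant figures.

Coriolis parameter at 65°S:
f = 2Ω sin φ = 2 × 7.29×10⁻⁵ × sin 65° = 1.32×10⁻⁴ s⁻¹
Pressure gradient: |∂P/∂n| = 700 Pa / 468000 m = 1.50×10⁻³ Pa/m
Geostrophic balance (pressure-gradient force = Coriolis force):
V_g = (1/(fρ)) |∂P/∂n| = 1.50×10⁻³ / (1.32×10⁻⁴ × 0.651) = 17.4 m/s

17.4 m s⁻¹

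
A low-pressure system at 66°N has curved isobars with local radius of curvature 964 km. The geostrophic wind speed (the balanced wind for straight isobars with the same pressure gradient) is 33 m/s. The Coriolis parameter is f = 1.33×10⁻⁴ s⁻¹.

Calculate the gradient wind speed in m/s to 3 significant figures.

27.2 m/s

Around a low, centrifugal force acts outward with Coriolis, so pressure-gradient force balances both:
(1/ρ)|∂P/∂n| = fV + V²/R  →  V² + fR·V − fR·V_g = 0
With fR = 1.33×10⁻⁴ × 964×10³ m = 128 m/s:
V = [−fR + √((fR)² + 4 fR V_g)]/2 = [−128 + √(128² + 4×128×33)]/2 = 27.2 m/s
Subgeostrophic (V < V_g = 33 m/s), as expected around a low.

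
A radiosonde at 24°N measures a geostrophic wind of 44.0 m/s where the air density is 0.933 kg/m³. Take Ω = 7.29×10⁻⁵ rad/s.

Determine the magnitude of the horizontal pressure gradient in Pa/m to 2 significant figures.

2.4×10⁻³ Pa/m

Coriolis parameter at 24°N:
f = 2Ω sin φ = 2 × 7.29×10⁻⁵ × sin 24° = 5.93×10⁻⁵ s⁻¹
Geostrophic balance rearranged: |∂P/∂n| = f ρ V_g
|∂P/∂n| = 5.93×10⁻⁵ × 0.933 × 44.0 = 2.43×10⁻³ Pa/m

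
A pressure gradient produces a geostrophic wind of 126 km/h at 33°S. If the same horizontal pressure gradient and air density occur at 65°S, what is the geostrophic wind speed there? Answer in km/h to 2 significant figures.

With the same pressure gradient and density, V_g ∝ 1/f ∝ 1/sin φ.
V₂ = V₁ · sin φ₁ / sin φ₂ = 126 × sin 33° / sin 65°
V₂ = 126 × 0.5446/0.9063 = 76 km/h

76 km/h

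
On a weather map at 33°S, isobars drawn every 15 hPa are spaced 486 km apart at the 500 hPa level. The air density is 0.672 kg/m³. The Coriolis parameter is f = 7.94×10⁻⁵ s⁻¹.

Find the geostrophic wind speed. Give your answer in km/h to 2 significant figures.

210 km/h

Pressure gradient: |∂P/∂n| = 1500 Pa / 486000 m = 3.09×10⁻³ Pa/m
Geostrophic balance (pressure-gradient force = Coriolis force):
V_g = (1/(fρ)) |∂P/∂n| = 3.09×10⁻³ / (7.94×10⁻⁵ × 0.672) = 57.8 m/s
Converting: 57.8 m/s × 3.6 = 210 km/h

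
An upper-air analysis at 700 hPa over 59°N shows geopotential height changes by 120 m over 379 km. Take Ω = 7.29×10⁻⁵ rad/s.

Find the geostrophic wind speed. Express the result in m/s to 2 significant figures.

25 m/s

Coriolis parameter at 59°N:
f = 2Ω sin φ = 2 × 7.29×10⁻⁵ × sin 59° = 1.25×10⁻⁴ s⁻¹
Height gradient: |∂Z/∂n| = 120 m / 379000 m = 3.17×10⁻⁴
On a pressure surface, geostrophic balance gives V_g = (g/f)|∂Z/∂n|:
V_g = 9.81 × 3.17×10⁻⁴ / 1.25×10⁻⁴ = 24.9 m/s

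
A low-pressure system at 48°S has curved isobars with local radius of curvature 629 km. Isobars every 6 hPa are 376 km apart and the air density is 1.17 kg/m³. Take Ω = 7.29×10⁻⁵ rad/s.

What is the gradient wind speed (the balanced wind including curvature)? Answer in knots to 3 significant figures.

Coriolis parameter at 48°S:
f = 2Ω sin φ = 2 × 7.29×10⁻⁵ × sin 48° = 1.08×10⁻⁴ s⁻¹
Pressure gradient: |∂P/∂n| = 600 Pa / 376000 m = 1.60×10⁻³ Pa/m
Geostrophic speed: V_g = |∂P/∂n|/(fρ) = 1.60×10⁻³/(1.08×10⁻⁴ × 1.17) = 12.6 m/s
Around a low, centrifugal force acts outward with Coriolis, so pressure-gradient force balances both:
(1/ρ)|∂P/∂n| = fV + V²/R  →  V² + fR·V − fR·V_g = 0
With fR = 1.08×10⁻⁴ × 629×10³ m = 68.2 m/s:
V = [−fR + √((fR)² + 4 fR V_g)]/2 = [−68.2 + √(68.2² + 4×68.2×12.6)]/2 = 10.9 m/s
Subgeostrophic (V < V_g = 12.6 m/s), as expected around a low.
Converting: 10.9 m/s × 1.944 = 21.1 knots

21.1 knots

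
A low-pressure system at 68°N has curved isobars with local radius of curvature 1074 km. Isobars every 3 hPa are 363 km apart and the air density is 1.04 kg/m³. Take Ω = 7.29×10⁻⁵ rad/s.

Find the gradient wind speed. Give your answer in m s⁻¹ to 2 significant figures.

5.7 m s⁻¹

Coriolis parameter at 68°N:
f = 2Ω sin φ = 2 × 7.29×10⁻⁵ × sin 68° = 1.35×10⁻⁴ s⁻¹
Pressure gradient: |∂P/∂n| = 300 Pa / 363000 m = 8.26×10⁻⁴ Pa/m
Geostrophic speed: V_g = |∂P/∂n|/(fρ) = 8.26×10⁻⁴/(1.35×10⁻⁴ × 1.04) = 5.88 m/s
Around a low, centrifugal force acts outward with Coriolis, so pressure-gradient force balances both:
(1/ρ)|∂P/∂n| = fV + V²/R  →  V² + fR·V − fR·V_g = 0
With fR = 1.35×10⁻⁴ × 1074×10³ m = 145 m/s:
V = [−fR + √((fR)² + 4 fR V_g)]/2 = [−145 + √(145² + 4×145×5.88)]/2 = 5.66 m/s
Subgeostrophic (V < V_g = 5.88 m/s), as expected around a low.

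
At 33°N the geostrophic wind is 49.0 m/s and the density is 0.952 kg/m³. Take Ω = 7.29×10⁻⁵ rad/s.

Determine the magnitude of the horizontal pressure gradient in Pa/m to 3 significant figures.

3.70×10⁻³ Pa/m

Coriolis parameter at 33°N:
f = 2Ω sin φ = 2 × 7.29×10⁻⁵ × sin 33° = 7.94×10⁻⁵ s⁻¹
Geostrophic balance rearranged: |∂P/∂n| = f ρ V_g
|∂P/∂n| = 7.94×10⁻⁵ × 0.952 × 49.0 = 3.70×10⁻³ Pa/m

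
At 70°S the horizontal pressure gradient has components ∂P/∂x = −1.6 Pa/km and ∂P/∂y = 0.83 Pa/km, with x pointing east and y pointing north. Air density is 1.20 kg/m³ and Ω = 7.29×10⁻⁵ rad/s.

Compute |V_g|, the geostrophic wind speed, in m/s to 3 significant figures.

Coriolis parameter at 70°S:
f = 2Ω sin φ = 2 × 7.29×10⁻⁵ × sin 70° = 1.37×10⁻⁴ s⁻¹
In the Southern Hemisphere f is negative: f = −1.37×10⁻⁴ s⁻¹.
Component geostrophic relations (x east, y north):
u_g = −(1/(fρ)) ∂P/∂y,  v_g = (1/(fρ)) ∂P/∂x
u_g = −(0.83×10⁻³)/(−1.37×10⁻⁴ × 1.20) = 5.05 m/s;  v_g = (−1.6×10⁻³)/(−1.37×10⁻⁴ × 1.20) = 9.73 m/s
|V_g| = √(u_g² + v_g²) = 11.0 m/s

11.0 m/s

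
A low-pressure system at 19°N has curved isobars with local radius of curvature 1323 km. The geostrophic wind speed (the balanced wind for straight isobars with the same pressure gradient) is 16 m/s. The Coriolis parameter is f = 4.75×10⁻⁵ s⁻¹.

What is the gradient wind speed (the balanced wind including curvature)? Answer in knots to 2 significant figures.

Around a low, centrifugal force acts outward with Coriolis, so pressure-gradient force balances both:
(1/ρ)|∂P/∂n| = fV + V²/R  →  V² + fR·V − fR·V_g = 0
With fR = 4.75×10⁻⁵ × 1323×10³ m = 62.8 m/s:
V = [−fR + √((fR)² + 4 fR V_g)]/2 = [−62.8 + √(62.8² + 4×62.8×16)]/2 = 13.2 m/s
Subgeostrophic (V < V_g = 16 m/s), as expected around a low.
Converting: 13.2 m/s × 1.944 = 26 knots

26 knots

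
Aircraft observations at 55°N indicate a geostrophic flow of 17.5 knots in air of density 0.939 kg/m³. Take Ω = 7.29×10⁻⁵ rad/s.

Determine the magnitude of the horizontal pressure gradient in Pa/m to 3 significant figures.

Coriolis parameter at 55°N:
f = 2Ω sin φ = 2 × 7.29×10⁻⁵ × sin 55° = 1.19×10⁻⁴ s⁻¹
Wind speed in SI: 17.5 knots = 9.00 m/s
Geostrophic balance rearranged: |∂P/∂n| = f ρ V_g
|∂P/∂n| = 1.19×10⁻⁴ × 0.939 × 9.00 = 1.01×10⁻³ Pa/m

1.01×10⁻³ Pa/m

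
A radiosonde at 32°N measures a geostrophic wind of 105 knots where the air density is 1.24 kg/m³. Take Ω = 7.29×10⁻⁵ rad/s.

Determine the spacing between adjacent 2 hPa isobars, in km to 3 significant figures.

Coriolis parameter at 32°N:
f = 2Ω sin φ = 2 × 7.29×10⁻⁵ × sin 32° = 7.73×10⁻⁵ s⁻¹
Wind speed in SI: 105 knots = 54.0 m/s
Geostrophic balance rearranged: |∂P/∂n| = f ρ V_g
|∂P/∂n| = 7.73×10⁻⁵ × 1.24 × 54.0 = 5.18×10⁻³ Pa/m
Isobar spacing: Δn = ΔP/|∂P/∂n| = 200 Pa / 5.18×10⁻³ Pa/m = 38647 m ≈ 38.6 km

38.6 km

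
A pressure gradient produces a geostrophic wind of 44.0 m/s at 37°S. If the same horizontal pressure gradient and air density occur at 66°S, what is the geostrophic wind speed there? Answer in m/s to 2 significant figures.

With the same pressure gradient and density, V_g ∝ 1/f ∝ 1/sin φ.
V₂ = V₁ · sin φ₁ / sin φ₂ = 44.0 × sin 37° / sin 66°
V₂ = 44.0 × 0.6018/0.9135 = 29 m/s

29 m/s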